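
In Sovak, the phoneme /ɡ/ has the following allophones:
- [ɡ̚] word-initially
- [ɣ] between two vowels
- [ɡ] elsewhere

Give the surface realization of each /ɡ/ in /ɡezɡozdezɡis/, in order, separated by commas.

Occurrence 1 (position 1): word-initially → [ɡ̚].
Occurrence 2 (position 4): no conditioning environment matches → elsewhere allophone [ɡ].
Occurrence 3 (position 10): no conditioning environment matches → elsewhere allophone [ɡ].

[ɡ̚], [ɡ], [ɡ]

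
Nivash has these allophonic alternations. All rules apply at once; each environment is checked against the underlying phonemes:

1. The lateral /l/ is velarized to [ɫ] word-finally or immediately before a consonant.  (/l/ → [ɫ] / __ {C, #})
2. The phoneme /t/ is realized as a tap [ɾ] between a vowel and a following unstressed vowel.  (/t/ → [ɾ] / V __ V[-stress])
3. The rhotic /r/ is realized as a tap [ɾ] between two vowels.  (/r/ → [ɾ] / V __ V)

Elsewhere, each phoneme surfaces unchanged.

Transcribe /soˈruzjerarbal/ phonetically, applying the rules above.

/s/ (word-initial) is unaffected → [s].
/o/ — not in any rule's target class → [o].
/r/ (between /o/ and /u/) occurs between two vowels → [ɾ] by rule 3.
/u/ (between /r/ and /z/): no rule targets it → [u].
/z/ stays [z].
/j/ (between /z/ and /e/) is unaffected → [j].
/e/ stays [e].
/r/ — between /e/ and /a/, between two vowels — surfaces as [ɾ] (rule 3).
/a/ — not in any rule's target class → [a].
/r/ (between /a/ and /b/) is in the target of rule 3 but the environment (between two vowels) is not met → [r].
/b/ stays [b].
/a/ — not in any rule's target class → [a].
/l/ — word-final, word-finally or immediately before a consonant — surfaces as [ɫ] (rule 1).

[soˈɾuzjeɾarbaɫ]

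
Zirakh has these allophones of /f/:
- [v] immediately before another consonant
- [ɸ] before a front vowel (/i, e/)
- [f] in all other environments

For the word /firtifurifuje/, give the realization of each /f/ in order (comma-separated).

[ɸ], [f], [f]

Occurrence 1 (position 1): before a front vowel (/i, e/) → [ɸ].
Occurrence 2 (position 6): no conditioning environment matches → elsewhere allophone [f].
Occurrence 3 (position 10): no conditioning environment matches → elsewhere allophone [f].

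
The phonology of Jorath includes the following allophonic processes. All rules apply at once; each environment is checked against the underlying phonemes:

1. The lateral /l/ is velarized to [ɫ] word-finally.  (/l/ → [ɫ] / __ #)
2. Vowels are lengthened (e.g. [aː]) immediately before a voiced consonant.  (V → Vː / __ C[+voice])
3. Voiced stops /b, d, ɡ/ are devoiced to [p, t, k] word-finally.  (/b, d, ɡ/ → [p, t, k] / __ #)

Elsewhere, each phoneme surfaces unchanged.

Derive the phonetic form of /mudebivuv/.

[muːdeːbiːvuːv]

/u/ meets the environment for rule 2 (before a voiced consonant) → [uː].
/d/ (between /u/ and /e/) is in the target of rule 3 but the environment (word-finally) is not met → [d].
/e/ (between /d/ and /b/): before a voiced consonant, so rule 2 applies → [eː].
/b/ (between /e/ and /i/) is in the target of rule 3 but the environment (word-finally) is not met → [b].
/i/ (between /b/ and /v/) occurs before a voiced consonant → [iː] by rule 2.
/u/ meets the environment for rule 2 (before a voiced consonant) → [uː].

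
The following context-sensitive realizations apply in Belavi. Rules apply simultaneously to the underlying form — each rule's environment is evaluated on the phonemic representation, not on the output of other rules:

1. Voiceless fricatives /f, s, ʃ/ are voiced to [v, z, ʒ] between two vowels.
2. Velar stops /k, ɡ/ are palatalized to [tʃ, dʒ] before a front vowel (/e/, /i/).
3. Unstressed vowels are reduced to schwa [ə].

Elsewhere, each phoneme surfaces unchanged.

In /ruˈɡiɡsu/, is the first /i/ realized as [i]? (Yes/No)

Yes

/i/ (between /ɡ/ and /ɡ/) fails the environment for rule 3, so it stays [i].
The actual realization is [i], which matches [i].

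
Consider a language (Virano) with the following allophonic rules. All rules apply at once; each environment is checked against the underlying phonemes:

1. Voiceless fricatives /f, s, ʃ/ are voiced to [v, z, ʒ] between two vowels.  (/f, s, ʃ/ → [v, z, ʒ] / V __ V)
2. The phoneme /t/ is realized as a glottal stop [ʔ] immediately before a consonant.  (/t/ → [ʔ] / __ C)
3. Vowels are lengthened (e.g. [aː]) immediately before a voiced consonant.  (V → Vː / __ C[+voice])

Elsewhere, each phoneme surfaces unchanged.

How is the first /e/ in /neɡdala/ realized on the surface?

[eː]

/e/ (between /n/ and /ɡ/): before a voiced consonant, so rule 3 applies → [eː].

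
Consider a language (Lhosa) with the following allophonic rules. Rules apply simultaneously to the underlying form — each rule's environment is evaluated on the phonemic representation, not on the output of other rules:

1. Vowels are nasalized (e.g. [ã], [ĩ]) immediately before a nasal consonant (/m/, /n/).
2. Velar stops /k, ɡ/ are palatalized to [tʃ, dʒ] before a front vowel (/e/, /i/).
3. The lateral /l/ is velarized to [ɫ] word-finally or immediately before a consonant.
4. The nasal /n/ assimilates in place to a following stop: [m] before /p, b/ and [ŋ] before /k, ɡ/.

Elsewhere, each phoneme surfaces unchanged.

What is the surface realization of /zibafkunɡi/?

[zibafkũŋdʒi]

/z/ stays [z].
/i/ (between /z/ and /b/): rule 1 targets it, but not before a nasal consonant → unchanged [i].
/b/ (between /i/ and /a/) is unaffected → [b].
/a/ (between /b/ and /f/) is in the target of rule 1 but the environment (before a nasal consonant) is not met → [a].
/f/ stays [f].
/k/ — between /f/ and /u/; rule 2 does not apply here → [k].
/u/ meets the environment for rule 1 (before a nasal consonant) → [ũ].
/n/ — between /u/ and /ɡ/, before a labial or velar stop — surfaces as [ŋ] (rule 4).
/ɡ/ — between /n/ and /i/, before a front vowel — surfaces as [dʒ] (rule 2).
/i/ (word-final) is in the target of rule 1 but the environment (before a nasal consonant) is not met → [i].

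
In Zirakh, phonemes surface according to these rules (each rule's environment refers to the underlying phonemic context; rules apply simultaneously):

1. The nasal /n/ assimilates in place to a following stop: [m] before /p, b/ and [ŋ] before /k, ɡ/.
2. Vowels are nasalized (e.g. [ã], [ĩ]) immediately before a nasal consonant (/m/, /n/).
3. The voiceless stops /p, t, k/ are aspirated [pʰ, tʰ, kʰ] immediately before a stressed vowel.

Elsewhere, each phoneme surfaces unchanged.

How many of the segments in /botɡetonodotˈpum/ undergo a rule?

3

Segments that undergo a rule: /o/ → [õ] (rule 2); /p/ → [pʰ] (rule 3); /u/ → [ũ] (rule 2).
All other segments surface unchanged.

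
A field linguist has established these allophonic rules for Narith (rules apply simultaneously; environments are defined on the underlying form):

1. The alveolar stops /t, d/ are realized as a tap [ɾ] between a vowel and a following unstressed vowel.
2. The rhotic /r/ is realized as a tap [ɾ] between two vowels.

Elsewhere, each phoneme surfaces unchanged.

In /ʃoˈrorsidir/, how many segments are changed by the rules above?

2

Segments that undergo a rule: /r/ → [ɾ] (rule 2); /d/ → [ɾ] (rule 1).
All other segments surface unchanged.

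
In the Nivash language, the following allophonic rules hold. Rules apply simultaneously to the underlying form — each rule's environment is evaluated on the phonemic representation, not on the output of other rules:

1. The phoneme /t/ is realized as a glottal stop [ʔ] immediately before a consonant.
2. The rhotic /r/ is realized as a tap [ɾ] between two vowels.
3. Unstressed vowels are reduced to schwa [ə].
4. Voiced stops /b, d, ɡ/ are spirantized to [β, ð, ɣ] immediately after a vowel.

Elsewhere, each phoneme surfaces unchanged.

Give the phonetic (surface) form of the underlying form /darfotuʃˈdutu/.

[dərfətəʃˈdutə]

/d/ (word-initial): rule 4 targets it, but not immediately after a vowel → unchanged [d].
/a/ — between /d/ and /r/, in an unstressed syllable — surfaces as [ə] (rule 3).
/r/ (between /a/ and /f/) fails the environment for rule 2, so it stays [r].
/f/ (between /r/ and /o/): no rule targets it → [f].
/o/ — between /f/ and /t/, in an unstressed syllable — surfaces as [ə] (rule 3).
/t/ — between /o/ and /u/; rule 1 does not apply here → [t].
/u/ (between /t/ and /ʃ/): in an unstressed syllable, so rule 3 applies → [ə].
/ʃ/ stays [ʃ].
/d/ (between /ʃ/ and /u/): rule 4 targets it, but not immediately after a vowel → unchanged [d].
/u/ (between /d/ and /t/): rule 3 targets it, but not in an unstressed syllable → unchanged [u].
/t/ (between /u/ and /u/) is in the target of rule 1 but the environment (immediately before a consonant) is not met → [t].
Rule 3 applies to /u/ (word-final: in an unstressed syllable) → [ə].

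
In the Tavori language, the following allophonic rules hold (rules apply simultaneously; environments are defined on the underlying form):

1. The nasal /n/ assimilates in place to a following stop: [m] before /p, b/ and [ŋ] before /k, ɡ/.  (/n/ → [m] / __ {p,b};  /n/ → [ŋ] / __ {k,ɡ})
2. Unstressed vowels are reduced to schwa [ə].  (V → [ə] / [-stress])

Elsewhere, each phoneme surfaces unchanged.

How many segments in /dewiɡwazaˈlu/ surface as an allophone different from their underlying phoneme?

4

Segments that undergo a rule: /e/ → [ə] (rule 2); /i/ → [ə] (rule 2); /a/ → [ə] (rule 2); /a/ → [ə] (rule 2).
All other segments surface unchanged.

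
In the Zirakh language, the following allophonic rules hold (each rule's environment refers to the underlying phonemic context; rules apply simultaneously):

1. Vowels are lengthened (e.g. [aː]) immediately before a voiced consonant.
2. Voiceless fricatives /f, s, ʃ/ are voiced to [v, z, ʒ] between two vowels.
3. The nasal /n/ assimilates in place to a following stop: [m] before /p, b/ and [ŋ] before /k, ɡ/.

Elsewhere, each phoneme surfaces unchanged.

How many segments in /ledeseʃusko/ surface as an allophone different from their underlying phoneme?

Segments that undergo a rule: /e/ → [eː] (rule 1); /s/ → [z] (rule 2); /ʃ/ → [ʒ] (rule 2).
All other segments surface unchanged.

3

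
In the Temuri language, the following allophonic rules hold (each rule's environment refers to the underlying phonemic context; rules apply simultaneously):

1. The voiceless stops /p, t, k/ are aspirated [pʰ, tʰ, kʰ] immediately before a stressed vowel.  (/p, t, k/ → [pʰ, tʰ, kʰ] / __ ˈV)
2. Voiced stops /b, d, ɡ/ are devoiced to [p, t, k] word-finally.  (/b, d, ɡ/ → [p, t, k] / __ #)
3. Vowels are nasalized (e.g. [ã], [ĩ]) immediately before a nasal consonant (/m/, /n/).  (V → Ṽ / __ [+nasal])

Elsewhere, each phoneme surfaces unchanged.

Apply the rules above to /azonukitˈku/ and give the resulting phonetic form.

/a/ (word-initial): rule 3 targets it, but not before a nasal consonant → unchanged [a].
/z/ stays [z].
/o/ meets the environment for rule 3 (before a nasal consonant) → [õ].
/n/ (between /o/ and /u/): no rule targets it → [n].
/u/ (between /n/ and /k/) is in the target of rule 3 but the environment (before a nasal consonant) is not met → [u].
/k/ — between /u/ and /i/; rule 1 does not apply here → [k].
/i/ (between /k/ and /t/) is in the target of rule 3 but the environment (before a nasal consonant) is not met → [i].
/t/ (between /i/ and /k/) is in the target of rule 1 but the environment (immediately before a stressed vowel) is not met → [t].
/k/ — between /t/ and /u/, immediately before a stressed vowel — surfaces as [kʰ] (rule 1).
/u/ (word-final) fails the environment for rule 3, so it stays [u].

[azõnukitˈkʰu]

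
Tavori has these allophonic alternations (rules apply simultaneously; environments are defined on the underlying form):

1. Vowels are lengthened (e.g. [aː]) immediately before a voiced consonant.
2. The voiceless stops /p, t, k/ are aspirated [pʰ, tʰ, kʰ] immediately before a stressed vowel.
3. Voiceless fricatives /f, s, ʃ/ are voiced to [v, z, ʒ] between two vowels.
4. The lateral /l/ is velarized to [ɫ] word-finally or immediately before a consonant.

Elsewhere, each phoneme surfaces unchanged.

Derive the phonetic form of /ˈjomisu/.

/j/ — not in any rule's target class → [j].
/o/ meets the environment for rule 1 (before a voiced consonant) → [oː].
/m/ — not in any rule's target class → [m].
/i/ (between /m/ and /s/) fails the environment for rule 1, so it stays [i].
/s/ (between /i/ and /u/): between two vowels, so rule 3 applies → [z].
/u/ (word-final) fails the environment for rule 1, so it stays [u].

[ˈjoːmizu]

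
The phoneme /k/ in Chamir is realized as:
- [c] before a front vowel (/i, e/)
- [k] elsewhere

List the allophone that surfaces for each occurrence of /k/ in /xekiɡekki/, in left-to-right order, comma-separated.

Occurrence 1 (position 3): before a front vowel → [c].
Occurrence 2 (position 7): no conditioning environment matches → elsewhere allophone [k].
Occurrence 3 (position 8): before a front vowel → [c].

[c], [k], [c]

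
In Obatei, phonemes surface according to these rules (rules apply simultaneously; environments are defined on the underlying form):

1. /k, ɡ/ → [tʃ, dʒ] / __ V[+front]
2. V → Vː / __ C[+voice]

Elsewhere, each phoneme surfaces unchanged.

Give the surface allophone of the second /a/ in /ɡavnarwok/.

/a/ (between /n/ and /r/) occurs before a voiced consonant → [aː] by rule 2.

[aː]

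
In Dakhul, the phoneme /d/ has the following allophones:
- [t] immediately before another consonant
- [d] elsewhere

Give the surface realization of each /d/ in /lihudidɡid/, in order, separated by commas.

[d], [t], [d]

Occurrence 1 (position 5): no conditioning environment matches → elsewhere allophone [d].
Occurrence 2 (position 7): immediately before another consonant → [t].
Occurrence 3 (position 10): no conditioning environment matches → elsewhere allophone [d].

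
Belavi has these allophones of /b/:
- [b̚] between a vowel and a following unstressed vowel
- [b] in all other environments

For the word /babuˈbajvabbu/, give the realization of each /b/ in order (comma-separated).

Occurrence 1 (position 1): no conditioning environment matches → elsewhere allophone [b].
Occurrence 2 (position 3): between a vowel and a following unstressed vowel → [b̚].
Occurrence 3 (position 5): no conditioning environment matches → elsewhere allophone [b].
Occurrence 4 (position 10): no conditioning environment matches → elsewhere allophone [b].
Occurrence 5 (position 11): no conditioning environment matches → elsewhere allophone [b].

[b], [b̚], [b], [b], [b]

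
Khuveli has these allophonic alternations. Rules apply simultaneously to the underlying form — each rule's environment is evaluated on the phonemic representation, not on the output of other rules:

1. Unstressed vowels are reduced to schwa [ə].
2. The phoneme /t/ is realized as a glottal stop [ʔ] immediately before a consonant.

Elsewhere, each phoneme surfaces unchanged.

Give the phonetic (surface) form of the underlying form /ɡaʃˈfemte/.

/a/ (between /ɡ/ and /ʃ/) occurs in an unstressed syllable → [ə] by rule 1.
/e/ (between /f/ and /m/) is in the target of rule 1 but the environment (in an unstressed syllable) is not met → [e].
/t/ — between /m/ and /e/; rule 2 does not apply here → [t].
/e/ — word-final, in an unstressed syllable — surfaces as [ə] (rule 1).

[ɡəʃˈfemtə]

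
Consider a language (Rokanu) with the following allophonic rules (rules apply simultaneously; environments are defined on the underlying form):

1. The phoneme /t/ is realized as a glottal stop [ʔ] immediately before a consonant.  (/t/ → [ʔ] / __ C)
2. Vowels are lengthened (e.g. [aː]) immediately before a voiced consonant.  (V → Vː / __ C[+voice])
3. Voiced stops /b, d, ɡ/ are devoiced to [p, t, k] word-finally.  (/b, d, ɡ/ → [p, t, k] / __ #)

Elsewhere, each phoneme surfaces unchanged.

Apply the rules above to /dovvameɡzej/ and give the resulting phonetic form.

/d/ (word-initial): rule 3 targets it, but not word-finally → unchanged [d].
/o/ (between /d/ and /v/) occurs before a voiced consonant → [oː] by rule 2.
/v/ (between /o/ and /v/) is unaffected → [v].
/v/ (between /v/ and /a/): no rule targets it → [v].
Rule 2 applies to /a/ (between /v/ and /m/: before a voiced consonant) → [aː].
/m/ (between /a/ and /e/): no rule targets it → [m].
/e/ (between /m/ and /ɡ/) occurs before a voiced consonant → [eː] by rule 2.
/ɡ/ (between /e/ and /z/) fails the environment for rule 3, so it stays [ɡ].
/z/ (between /ɡ/ and /e/) is unaffected → [z].
/e/ meets the environment for rule 2 (before a voiced consonant) → [eː].
/j/ stays [j].

[doːvvaːmeːɡzeːj]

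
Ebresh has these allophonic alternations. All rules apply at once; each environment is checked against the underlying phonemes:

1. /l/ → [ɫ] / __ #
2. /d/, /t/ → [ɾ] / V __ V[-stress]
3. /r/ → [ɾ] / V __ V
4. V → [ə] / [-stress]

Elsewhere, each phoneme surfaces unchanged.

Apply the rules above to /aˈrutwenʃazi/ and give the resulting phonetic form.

Rule 4 applies to /a/ (word-initial: in an unstressed syllable) → [ə].
/r/ — between /a/ and /u/, between two vowels — surfaces as [ɾ] (rule 3).
/u/ (between /r/ and /t/): rule 4 targets it, but not in an unstressed syllable → unchanged [u].
/t/ (between /u/ and /w/) is in the target of rule 2 but the environment (between a vowel and a following unstressed vowel) is not met → [t].
/w/ stays [w].
Rule 4 applies to /e/ (between /w/ and /n/: in an unstressed syllable) → [ə].
/n/ (between /e/ and /ʃ/) is unaffected → [n].
/ʃ/ stays [ʃ].
/a/ meets the environment for rule 4 (in an unstressed syllable) → [ə].
/z/ (between /a/ and /i/): no rule targets it → [z].
Rule 4 applies to /i/ (word-final: in an unstressed syllable) → [ə].

[əˈɾutwənʃəzə]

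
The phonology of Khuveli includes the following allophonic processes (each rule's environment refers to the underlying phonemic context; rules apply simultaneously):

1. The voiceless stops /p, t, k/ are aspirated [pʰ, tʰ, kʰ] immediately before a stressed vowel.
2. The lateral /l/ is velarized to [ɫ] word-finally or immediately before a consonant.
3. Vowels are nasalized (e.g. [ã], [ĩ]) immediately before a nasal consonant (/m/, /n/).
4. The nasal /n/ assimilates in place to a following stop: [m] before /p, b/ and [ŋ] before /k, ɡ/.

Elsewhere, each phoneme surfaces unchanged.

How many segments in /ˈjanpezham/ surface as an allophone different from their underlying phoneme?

3

Segments that undergo a rule: /a/ → [ã] (rule 3); /n/ → [m] (rule 4); /a/ → [ã] (rule 3).
All other segments surface unchanged.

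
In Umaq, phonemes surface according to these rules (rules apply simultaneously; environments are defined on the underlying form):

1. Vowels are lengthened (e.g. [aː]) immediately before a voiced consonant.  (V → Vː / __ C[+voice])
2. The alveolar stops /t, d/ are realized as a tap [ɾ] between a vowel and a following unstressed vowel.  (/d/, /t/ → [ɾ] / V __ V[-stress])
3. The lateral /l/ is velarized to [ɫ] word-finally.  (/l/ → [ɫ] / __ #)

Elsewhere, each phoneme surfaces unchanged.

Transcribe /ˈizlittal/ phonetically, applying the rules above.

[ˈiːzlittaːɫ]

/i/ (word-initial): before a voiced consonant, so rule 1 applies → [iː].
/z/ stays [z].
/l/ — between /z/ and /i/; rule 3 does not apply here → [l].
/i/ (between /l/ and /t/) fails the environment for rule 1, so it stays [i].
/t/ (between /i/ and /t/): rule 2 targets it, but not between a vowel and a following unstressed vowel → unchanged [t].
/t/ (between /t/ and /a/): rule 2 targets it, but not between a vowel and a following unstressed vowel → unchanged [t].
/a/ — between /t/ and /l/, before a voiced consonant — surfaces as [aː] (rule 1).
/l/ (word-final) occurs word-finally → [ɫ] by rule 3.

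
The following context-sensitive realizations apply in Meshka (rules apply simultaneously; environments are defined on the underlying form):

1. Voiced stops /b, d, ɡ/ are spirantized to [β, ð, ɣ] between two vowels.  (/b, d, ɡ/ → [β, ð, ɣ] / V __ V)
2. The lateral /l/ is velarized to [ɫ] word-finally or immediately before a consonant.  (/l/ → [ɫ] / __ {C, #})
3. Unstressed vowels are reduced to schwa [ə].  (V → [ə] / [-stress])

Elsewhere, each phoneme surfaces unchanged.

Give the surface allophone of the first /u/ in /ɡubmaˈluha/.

[ə]

/u/ — between /ɡ/ and /b/, in an unstressed syllable — surfaces as [ə] (rule 3).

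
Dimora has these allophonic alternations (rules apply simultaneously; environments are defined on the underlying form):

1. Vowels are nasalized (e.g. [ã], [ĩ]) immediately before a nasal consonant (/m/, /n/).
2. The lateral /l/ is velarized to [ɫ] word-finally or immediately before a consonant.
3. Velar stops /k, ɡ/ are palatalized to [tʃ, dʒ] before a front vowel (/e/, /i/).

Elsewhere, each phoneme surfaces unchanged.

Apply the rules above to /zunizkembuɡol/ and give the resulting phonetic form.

[zũniztʃẽmbuɡoɫ]

/z/ (word-initial): no rule targets it → [z].
/u/ (between /z/ and /n/) occurs before a nasal consonant → [ũ] by rule 1.
/n/ — not in any rule's target class → [n].
/i/ (between /n/ and /z/): rule 1 targets it, but not before a nasal consonant → unchanged [i].
/z/ (between /i/ and /k/): no rule targets it → [z].
/k/ meets the environment for rule 3 (before a front vowel) → [tʃ].
/e/ — between /k/ and /m/, before a nasal consonant — surfaces as [ẽ] (rule 1).
/m/ (between /e/ and /b/): no rule targets it → [m].
/b/ (between /m/ and /u/): no rule targets it → [b].
/u/ — between /b/ and /ɡ/; rule 1 does not apply here → [u].
/ɡ/ (between /u/ and /o/): rule 3 targets it, but not before a front vowel → unchanged [ɡ].
/o/ (between /ɡ/ and /l/) is in the target of rule 1 but the environment (before a nasal consonant) is not met → [o].
/l/ (word-final): word-finally or immediately before a consonant, so rule 2 applies → [ɫ].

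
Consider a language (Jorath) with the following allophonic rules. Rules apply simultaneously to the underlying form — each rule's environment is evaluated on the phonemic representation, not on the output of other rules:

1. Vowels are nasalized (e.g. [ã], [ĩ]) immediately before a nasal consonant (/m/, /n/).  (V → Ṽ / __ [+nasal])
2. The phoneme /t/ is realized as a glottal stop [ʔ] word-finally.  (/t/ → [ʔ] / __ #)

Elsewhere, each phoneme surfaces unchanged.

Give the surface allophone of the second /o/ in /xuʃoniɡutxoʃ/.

[o]

/o/ (between /x/ and /ʃ/) is in the target of rule 1 but the environment (before a nasal consonant) is not met → [o].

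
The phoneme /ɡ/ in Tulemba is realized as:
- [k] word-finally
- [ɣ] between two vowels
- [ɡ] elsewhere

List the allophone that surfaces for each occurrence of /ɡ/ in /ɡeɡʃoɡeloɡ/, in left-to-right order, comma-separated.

[ɡ], [ɡ], [ɣ], [k]

Occurrence 1 (position 1): no conditioning environment matches → elsewhere allophone [ɡ].
Occurrence 2 (position 3): no conditioning environment matches → elsewhere allophone [ɡ].
Occurrence 3 (position 6): between two vowels → [ɣ].
Occurrence 4 (position 10): word-finally → [k].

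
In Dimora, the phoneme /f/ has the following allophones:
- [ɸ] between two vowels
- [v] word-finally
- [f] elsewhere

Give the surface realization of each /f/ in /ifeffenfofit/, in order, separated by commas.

Occurrence 1 (position 2): between two vowels → [ɸ].
Occurrence 2 (position 4): no conditioning environment matches → elsewhere allophone [f].
Occurrence 3 (position 5): no conditioning environment matches → elsewhere allophone [f].
Occurrence 4 (position 8): no conditioning environment matches → elsewhere allophone [f].
Occurrence 5 (position 10): between two vowels → [ɸ].

[ɸ], [f], [f], [f], [ɸ]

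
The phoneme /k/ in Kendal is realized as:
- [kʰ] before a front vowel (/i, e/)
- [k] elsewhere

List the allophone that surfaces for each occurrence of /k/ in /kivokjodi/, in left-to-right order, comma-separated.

Occurrence 1 (position 1): before a front vowel (/i, e/) → [kʰ].
Occurrence 2 (position 5): no conditioning environment matches → elsewhere allophone [k].

[kʰ], [k]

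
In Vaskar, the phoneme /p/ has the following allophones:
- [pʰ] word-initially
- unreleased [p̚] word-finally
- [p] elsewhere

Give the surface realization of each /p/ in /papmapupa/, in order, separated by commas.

Occurrence 1 (position 1): word-initially → [pʰ].
Occurrence 2 (position 3): no conditioning environment matches → elsewhere allophone [p].
Occurrence 3 (position 6): no conditioning environment matches → elsewhere allophone [p].
Occurrence 4 (position 8): no conditioning environment matches → elsewhere allophone [p].

[pʰ], [p], [p], [p]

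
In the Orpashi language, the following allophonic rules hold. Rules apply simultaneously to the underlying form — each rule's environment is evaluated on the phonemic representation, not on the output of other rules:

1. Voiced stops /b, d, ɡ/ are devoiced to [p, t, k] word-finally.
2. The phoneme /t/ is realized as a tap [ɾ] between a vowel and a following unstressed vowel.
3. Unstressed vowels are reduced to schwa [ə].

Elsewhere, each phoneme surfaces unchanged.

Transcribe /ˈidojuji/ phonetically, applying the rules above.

[ˈidəjəjə]

/i/ (word-initial) fails the environment for rule 3, so it stays [i].
/d/ (between /i/ and /o/) fails the environment for rule 1, so it stays [d].
/o/ (between /d/ and /j/) occurs in an unstressed syllable → [ə] by rule 3.
/u/ (between /j/ and /j/) occurs in an unstressed syllable → [ə] by rule 3.
/i/ meets the environment for rule 3 (in an unstressed syllable) → [ə].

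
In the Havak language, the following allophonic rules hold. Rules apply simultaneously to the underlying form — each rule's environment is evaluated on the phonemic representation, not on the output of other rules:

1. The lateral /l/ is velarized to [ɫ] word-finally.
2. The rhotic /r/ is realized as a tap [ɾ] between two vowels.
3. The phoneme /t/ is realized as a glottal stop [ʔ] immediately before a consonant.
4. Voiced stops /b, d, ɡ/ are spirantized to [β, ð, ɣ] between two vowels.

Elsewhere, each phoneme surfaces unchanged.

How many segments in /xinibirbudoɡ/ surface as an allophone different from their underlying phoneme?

Segments that undergo a rule: /b/ → [β] (rule 4); /d/ → [ð] (rule 4).
All other segments surface unchanged.

2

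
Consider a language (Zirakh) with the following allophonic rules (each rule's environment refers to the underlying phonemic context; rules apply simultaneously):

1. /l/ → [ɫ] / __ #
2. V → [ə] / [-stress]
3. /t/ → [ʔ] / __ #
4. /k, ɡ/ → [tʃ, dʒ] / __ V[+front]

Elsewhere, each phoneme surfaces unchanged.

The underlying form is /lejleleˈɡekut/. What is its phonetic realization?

[ləjlələˈdʒekəʔ]

/l/ (word-initial) fails the environment for rule 1, so it stays [l].
/e/ (between /l/ and /j/) occurs in an unstressed syllable → [ə] by rule 2.
/j/ (between /e/ and /l/): no rule targets it → [j].
/l/ (between /j/ and /e/) is in the target of rule 1 but the environment (word-finally) is not met → [l].
/e/ (between /l/ and /l/): in an unstressed syllable, so rule 2 applies → [ə].
/l/ — between /e/ and /e/; rule 1 does not apply here → [l].
/e/ (between /l/ and /ɡ/) occurs in an unstressed syllable → [ə] by rule 2.
/ɡ/ (between /e/ and /e/): before a front vowel, so rule 4 applies → [dʒ].
/e/ (between /ɡ/ and /k/): rule 2 targets it, but not in an unstressed syllable → unchanged [e].
/k/ (between /e/ and /u/) fails the environment for rule 4, so it stays [k].
/u/ meets the environment for rule 2 (in an unstressed syllable) → [ə].
/t/ (word-final): word-finally, so rule 3 applies → [ʔ].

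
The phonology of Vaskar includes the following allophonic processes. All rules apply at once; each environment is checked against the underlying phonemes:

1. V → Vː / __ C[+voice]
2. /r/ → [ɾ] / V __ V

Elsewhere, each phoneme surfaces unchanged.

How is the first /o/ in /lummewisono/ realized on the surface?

Rule 1 applies to /o/ (between /s/ and /n/: before a voiced consonant) → [oː].

[oː]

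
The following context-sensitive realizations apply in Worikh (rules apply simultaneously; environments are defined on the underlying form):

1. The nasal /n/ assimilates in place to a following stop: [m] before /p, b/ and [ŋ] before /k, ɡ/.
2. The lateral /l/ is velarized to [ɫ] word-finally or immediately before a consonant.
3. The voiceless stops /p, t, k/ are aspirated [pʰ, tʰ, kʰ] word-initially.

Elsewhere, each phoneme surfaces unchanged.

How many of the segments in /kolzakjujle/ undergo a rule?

2

Segments that undergo a rule: /k/ → [kʰ] (rule 3); /l/ → [ɫ] (rule 2).
All other segments surface unchanged.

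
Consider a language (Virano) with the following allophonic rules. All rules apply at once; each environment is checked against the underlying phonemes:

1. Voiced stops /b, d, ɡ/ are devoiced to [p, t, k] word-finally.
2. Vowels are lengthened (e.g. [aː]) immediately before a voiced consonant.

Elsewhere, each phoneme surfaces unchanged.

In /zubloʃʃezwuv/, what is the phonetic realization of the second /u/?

[uː]

Rule 2 applies to /u/ (between /w/ and /v/: before a voiced consonant) → [uː].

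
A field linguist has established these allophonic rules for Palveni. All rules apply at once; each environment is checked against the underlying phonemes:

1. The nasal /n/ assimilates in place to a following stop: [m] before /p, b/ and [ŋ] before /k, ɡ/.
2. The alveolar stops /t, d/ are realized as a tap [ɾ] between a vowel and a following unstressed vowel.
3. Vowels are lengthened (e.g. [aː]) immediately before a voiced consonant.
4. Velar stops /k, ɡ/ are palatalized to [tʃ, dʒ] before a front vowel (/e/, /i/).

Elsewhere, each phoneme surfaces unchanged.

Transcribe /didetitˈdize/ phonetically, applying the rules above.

[diːɾeɾitˈdiːze]

/d/ (word-initial) fails the environment for rule 2, so it stays [d].
Rule 3 applies to /i/ (between /d/ and /d/: before a voiced consonant) → [iː].
Rule 2 applies to /d/ (between /i/ and /e/: between a vowel and a following unstressed vowel) → [ɾ].
/e/ (between /d/ and /t/): rule 3 targets it, but not before a voiced consonant → unchanged [e].
/t/ (between /e/ and /i/): between a vowel and a following unstressed vowel, so rule 2 applies → [ɾ].
/i/ (between /t/ and /t/) fails the environment for rule 3, so it stays [i].
/t/ — between /i/ and /d/; rule 2 does not apply here → [t].
/d/ (between /t/ and /i/) fails the environment for rule 2, so it stays [d].
Rule 3 applies to /i/ (between /d/ and /z/: before a voiced consonant) → [iː].
/z/ stays [z].
/e/ (word-final): rule 3 targets it, but not before a voiced consonant → unchanged [e].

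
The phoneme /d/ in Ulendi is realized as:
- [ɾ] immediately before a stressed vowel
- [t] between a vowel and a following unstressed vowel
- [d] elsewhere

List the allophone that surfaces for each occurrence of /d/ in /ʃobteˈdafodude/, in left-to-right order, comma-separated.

[ɾ], [t], [t]

Occurrence 1 (position 6): immediately before a stressed vowel → [ɾ].
Occurrence 2 (position 10): between a vowel and a following unstressed vowel → [t].
Occurrence 3 (position 12): between a vowel and a following unstressed vowel → [t].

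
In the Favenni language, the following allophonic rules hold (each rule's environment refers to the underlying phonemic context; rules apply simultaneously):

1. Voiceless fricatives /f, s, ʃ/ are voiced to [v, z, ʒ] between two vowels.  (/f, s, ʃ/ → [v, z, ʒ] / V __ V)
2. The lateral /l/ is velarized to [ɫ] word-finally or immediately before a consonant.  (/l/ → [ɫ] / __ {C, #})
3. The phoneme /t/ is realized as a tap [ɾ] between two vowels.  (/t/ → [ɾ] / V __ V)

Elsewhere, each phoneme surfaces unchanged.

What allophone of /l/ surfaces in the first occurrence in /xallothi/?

[ɫ]

/l/ (between /a/ and /l/) occurs word-finally or immediately before a consonant → [ɫ] by rule 2.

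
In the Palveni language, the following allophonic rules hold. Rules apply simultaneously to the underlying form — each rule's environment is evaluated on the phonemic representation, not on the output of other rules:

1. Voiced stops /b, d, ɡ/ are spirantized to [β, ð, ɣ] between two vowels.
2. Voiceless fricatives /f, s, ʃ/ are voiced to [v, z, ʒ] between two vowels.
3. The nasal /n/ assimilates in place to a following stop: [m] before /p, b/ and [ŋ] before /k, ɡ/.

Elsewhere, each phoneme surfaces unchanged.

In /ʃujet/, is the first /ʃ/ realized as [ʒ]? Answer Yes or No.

No

/ʃ/ — word-initial; rule 2 does not apply here → [ʃ].
The actual realization is [ʃ], not [ʒ].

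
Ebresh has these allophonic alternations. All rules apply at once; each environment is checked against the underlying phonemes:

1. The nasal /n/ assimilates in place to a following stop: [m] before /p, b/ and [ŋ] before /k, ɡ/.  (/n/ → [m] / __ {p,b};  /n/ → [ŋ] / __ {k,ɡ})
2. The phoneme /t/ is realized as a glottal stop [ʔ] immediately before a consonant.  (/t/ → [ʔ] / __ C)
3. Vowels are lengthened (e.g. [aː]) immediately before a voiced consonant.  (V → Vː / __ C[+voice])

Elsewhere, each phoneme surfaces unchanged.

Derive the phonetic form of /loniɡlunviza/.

/l/ (word-initial): no rule targets it → [l].
/o/ meets the environment for rule 3 (before a voiced consonant) → [oː].
/n/ (between /o/ and /i/): rule 1 targets it, but not before a labial or velar stop → unchanged [n].
Rule 3 applies to /i/ (between /n/ and /ɡ/: before a voiced consonant) → [iː].
/ɡ/ (between /i/ and /l/) is unaffected → [ɡ].
/l/ (between /ɡ/ and /u/) is unaffected → [l].
/u/ (between /l/ and /n/): before a voiced consonant, so rule 3 applies → [uː].
/n/ (between /u/ and /v/): rule 1 targets it, but not before a labial or velar stop → unchanged [n].
/v/ (between /n/ and /i/) is unaffected → [v].
/i/ (between /v/ and /z/): before a voiced consonant, so rule 3 applies → [iː].
/z/ (between /i/ and /a/) is unaffected → [z].
/a/ (word-final): rule 3 targets it, but not before a voiced consonant → unchanged [a].

[loːniːɡluːnviːza]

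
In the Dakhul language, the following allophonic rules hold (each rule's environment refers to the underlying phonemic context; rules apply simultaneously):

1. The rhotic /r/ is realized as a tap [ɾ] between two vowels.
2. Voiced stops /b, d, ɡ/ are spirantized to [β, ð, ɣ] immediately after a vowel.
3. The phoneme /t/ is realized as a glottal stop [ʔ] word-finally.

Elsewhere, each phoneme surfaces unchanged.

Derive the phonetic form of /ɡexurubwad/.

/ɡ/ (word-initial) is in the target of rule 2 but the environment (immediately after a vowel) is not met → [ɡ].
/r/ meets the environment for rule 1 (between two vowels) → [ɾ].
/b/ meets the environment for rule 2 (immediately after a vowel) → [β].
Rule 2 applies to /d/ (word-final: immediately after a vowel) → [ð].

[ɡexuɾuβwað]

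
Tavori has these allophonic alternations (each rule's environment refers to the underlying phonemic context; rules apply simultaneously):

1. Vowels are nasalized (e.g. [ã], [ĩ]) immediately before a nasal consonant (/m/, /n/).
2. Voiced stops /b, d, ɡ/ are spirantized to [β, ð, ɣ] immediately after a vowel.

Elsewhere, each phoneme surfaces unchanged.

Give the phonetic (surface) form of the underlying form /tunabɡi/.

[tũnaβɡi]

/t/ stays [t].
Rule 1 applies to /u/ (between /t/ and /n/: before a nasal consonant) → [ũ].
/n/ stays [n].
/a/ — between /n/ and /b/; rule 1 does not apply here → [a].
/b/ — between /a/ and /ɡ/, immediately after a vowel — surfaces as [β] (rule 2).
/ɡ/ (between /b/ and /i/) is in the target of rule 2 but the environment (immediately after a vowel) is not met → [ɡ].
/i/ (word-final) is in the target of rule 1 but the environment (before a nasal consonant) is not met → [i].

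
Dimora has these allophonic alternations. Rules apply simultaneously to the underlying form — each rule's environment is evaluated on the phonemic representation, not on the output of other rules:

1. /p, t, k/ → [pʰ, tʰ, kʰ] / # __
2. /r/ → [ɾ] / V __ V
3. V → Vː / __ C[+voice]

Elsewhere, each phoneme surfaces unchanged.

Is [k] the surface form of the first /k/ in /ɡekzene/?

/k/ — between /e/ and /z/; rule 1 does not apply here → [k].
The actual realization is [k], which matches [k].

Yes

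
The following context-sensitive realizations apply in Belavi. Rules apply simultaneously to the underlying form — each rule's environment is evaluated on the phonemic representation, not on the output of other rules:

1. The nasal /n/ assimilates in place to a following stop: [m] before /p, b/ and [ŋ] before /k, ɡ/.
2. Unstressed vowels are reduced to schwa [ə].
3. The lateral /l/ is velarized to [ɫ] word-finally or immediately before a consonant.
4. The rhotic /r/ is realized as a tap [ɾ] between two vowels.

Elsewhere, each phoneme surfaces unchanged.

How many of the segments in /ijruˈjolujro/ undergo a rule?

Segments that undergo a rule: /i/ → [ə] (rule 2); /u/ → [ə] (rule 2); /u/ → [ə] (rule 2); /o/ → [ə] (rule 2).
All other segments surface unchanged.

4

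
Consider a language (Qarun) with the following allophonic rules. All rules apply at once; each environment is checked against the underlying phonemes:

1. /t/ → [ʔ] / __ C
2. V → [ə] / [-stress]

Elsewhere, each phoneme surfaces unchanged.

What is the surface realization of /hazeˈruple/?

[həzəˈruplə]

/a/ meets the environment for rule 2 (in an unstressed syllable) → [ə].
/e/ (between /z/ and /r/) occurs in an unstressed syllable → [ə] by rule 2.
/u/ (between /r/ and /p/) fails the environment for rule 2, so it stays [u].
/e/ (word-final): in an unstressed syllable, so rule 2 applies → [ə].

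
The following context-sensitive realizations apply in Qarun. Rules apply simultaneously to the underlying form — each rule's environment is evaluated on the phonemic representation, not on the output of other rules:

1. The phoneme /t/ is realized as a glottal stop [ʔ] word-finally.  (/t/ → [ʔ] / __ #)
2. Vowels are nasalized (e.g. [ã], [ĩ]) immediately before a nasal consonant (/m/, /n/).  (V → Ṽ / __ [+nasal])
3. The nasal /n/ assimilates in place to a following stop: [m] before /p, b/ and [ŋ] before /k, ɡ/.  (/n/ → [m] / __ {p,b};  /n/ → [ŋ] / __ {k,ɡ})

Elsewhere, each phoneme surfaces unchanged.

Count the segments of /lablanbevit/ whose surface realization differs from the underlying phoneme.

3

Segments that undergo a rule: /a/ → [ã] (rule 2); /n/ → [m] (rule 3); /t/ → [ʔ] (rule 1).
All other segments surface unchanged.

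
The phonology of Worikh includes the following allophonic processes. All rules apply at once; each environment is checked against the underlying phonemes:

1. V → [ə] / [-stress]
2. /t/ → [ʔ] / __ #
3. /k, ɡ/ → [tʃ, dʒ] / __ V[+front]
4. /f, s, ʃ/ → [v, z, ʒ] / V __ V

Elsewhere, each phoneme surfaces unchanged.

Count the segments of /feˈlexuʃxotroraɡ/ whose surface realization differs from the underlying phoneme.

Segments that undergo a rule: /e/ → [ə] (rule 1); /u/ → [ə] (rule 1); /o/ → [ə] (rule 1); /o/ → [ə] (rule 1); /a/ → [ə] (rule 1).
All other segments surface unchanged.

5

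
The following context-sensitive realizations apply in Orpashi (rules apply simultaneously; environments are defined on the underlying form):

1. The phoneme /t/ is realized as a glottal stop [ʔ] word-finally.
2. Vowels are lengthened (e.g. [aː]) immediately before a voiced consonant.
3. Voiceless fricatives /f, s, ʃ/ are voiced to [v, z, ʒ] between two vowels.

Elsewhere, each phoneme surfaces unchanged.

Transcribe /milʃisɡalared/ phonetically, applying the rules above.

[miːlʃisɡaːlaːreːd]

/m/ (word-initial) is unaffected → [m].
Rule 2 applies to /i/ (between /m/ and /l/: before a voiced consonant) → [iː].
/l/ (between /i/ and /ʃ/): no rule targets it → [l].
/ʃ/ — between /l/ and /i/; rule 3 does not apply here → [ʃ].
/i/ (between /ʃ/ and /s/) is in the target of rule 2 but the environment (before a voiced consonant) is not met → [i].
/s/ (between /i/ and /ɡ/) is in the target of rule 3 but the environment (between two vowels) is not met → [s].
/ɡ/ (between /s/ and /a/) is unaffected → [ɡ].
/a/ meets the environment for rule 2 (before a voiced consonant) → [aː].
/l/ (between /a/ and /a/) is unaffected → [l].
/a/ (between /l/ and /r/): before a voiced consonant, so rule 2 applies → [aː].
/r/ — not in any rule's target class → [r].
/e/ (between /r/ and /d/): before a voiced consonant, so rule 2 applies → [eː].
/d/ — not in any rule's target class → [d].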